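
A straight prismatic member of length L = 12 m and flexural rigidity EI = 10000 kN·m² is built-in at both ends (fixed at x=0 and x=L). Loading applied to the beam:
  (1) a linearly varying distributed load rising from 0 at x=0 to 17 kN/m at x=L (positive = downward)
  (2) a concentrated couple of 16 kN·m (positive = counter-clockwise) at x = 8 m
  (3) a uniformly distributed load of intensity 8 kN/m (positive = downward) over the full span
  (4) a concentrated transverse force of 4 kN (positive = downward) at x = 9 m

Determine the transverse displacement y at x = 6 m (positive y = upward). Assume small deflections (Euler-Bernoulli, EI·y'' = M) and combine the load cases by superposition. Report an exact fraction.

y(6) = -941/10000 m

Load 1 — triangular load w₀=17 kN/m (0→w₀ over full span):
  y_1 = -w₀x²(L-x)²(x+2L)/(120LEI) = -17·6²·(12-6)²·(6+2·12)/(120·12·10000) = -459/10000 m
Load 2 — applied couple M₀=16 kN·m at a=8 m (b=L-a=4):
  y_2 = (R_Ax³/6 - M_Ax²/2)/EI  [x≤a] with R_A=16/9, M_A=16/3 = ((16/9)·6³/6 - (16/3)·6²/2)/10000 = -2/625 m
Load 3 — uniform load w=8 kN/m over full span:
  y_3 = -wx²(L-x)²/(24EI) = -8·6²·(12-6)²/(24·10000) = -27/625 m
Load 4 — point force P=4 kN at a=9 m (b=L-a=3):
  y_4 = -Pb²x²(3aL-(3a+b)x)/(6L³EI)  [x≤a] = -4·3²·6²·(3·9·12-(3·9+3)·6)/(6·12³·10000) = -9/5000 m
Superposition: y = Σ y_i = -941/10000 m ≈ -0.094100 m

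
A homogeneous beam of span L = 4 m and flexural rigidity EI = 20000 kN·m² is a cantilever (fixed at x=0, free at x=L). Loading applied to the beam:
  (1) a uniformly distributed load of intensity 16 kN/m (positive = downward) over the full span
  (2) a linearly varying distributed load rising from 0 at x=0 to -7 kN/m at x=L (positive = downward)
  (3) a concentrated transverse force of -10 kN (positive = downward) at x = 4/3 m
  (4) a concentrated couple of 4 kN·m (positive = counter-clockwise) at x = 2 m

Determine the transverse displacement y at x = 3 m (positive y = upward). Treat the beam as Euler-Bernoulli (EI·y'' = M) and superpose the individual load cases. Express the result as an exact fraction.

Load 1 — uniform load w=16 kN/m over full span:
  y_1 = -wx²(x²-4Lx+6L²)/(24EI) = -16·3²·(3²-4·4·3+6·4²)/(24·20000) = -171/10000 m
Load 2 — triangular load w₀=-7 kN/m (0→w₀ over full span):
  y_2 = (w₀Lx³/12-w₀L²x²/6-w₀x⁵/(120L))/EI = ((-7)·4·3³/12-(-7)·4²·3²/6-(-7)·3⁵/(120·4))/20000 = 17367/3200000 m
Load 3 — point force P=-10 kN at a=4/3 m (b=L-a=8/3):
  y_3 = -Pa²(3x-a)/(6EI)  [x>a] = -(-10)·(4/3)²·(3·3-(4/3))/(6·20000) = 23/20250 m
Load 4 — applied couple M₀=4 kN·m at a=2 m (b=L-a=2):
  y_4 = M₀a(2x-a)/(2EI)  [x>a] = 4·2·(2·3-2)/(2·20000) = 1/1250 m
Superposition: y = Σ y_i = -2523833/259200000 m ≈ -0.009737 m

y(3) = -2523833/259200000 m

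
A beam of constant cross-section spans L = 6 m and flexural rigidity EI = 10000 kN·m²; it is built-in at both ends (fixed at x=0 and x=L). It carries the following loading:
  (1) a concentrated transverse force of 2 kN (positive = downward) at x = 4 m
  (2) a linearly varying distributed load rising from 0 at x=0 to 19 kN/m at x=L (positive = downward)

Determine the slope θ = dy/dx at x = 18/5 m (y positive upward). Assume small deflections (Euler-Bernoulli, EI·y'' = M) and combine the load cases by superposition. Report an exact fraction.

θ(18/5) = 1051/1562500 rad

Load 1 — point force P=2 kN at a=4 m (b=L-a=2):
  θ_1 = -Pb²x(2aL-(3a+b)x)/(2L³EI)  [x≤a] = -2·2²·(18/5)·(2·4·6-(3·4+2)·(18/5))/(2·6³·10000) = 1/62500 rad
Load 2 — triangular load w₀=19 kN/m (0→w₀ over full span):
  θ_2 = -w₀(2x(L-x)(L-2x)(x+2L)+x²(L-x)²)/(120LEI) = -19·(2·(18/5)·(6-(18/5))·(6-2·(18/5))·((18/5)+2·6)+(18/5)²·(6-(18/5))²)/(120·6·10000) = 513/781250 rad
Superposition: θ = Σ θ_i = 1051/1562500 rad ≈ 0.000673 rad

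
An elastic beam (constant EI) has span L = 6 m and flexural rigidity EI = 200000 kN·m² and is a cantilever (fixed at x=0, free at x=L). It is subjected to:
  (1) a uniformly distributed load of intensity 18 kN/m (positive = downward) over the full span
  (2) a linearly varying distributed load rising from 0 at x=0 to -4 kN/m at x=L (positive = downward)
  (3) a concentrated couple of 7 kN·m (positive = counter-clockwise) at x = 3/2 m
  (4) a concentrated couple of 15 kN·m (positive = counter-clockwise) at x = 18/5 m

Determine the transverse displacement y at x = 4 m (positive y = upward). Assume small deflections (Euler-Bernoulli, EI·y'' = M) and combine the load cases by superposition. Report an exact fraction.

Load 1 — uniform load w=18 kN/m over full span:
  y_1 = -wx²(x²-4Lx+6L²)/(24EI) = -18·4²·(4²-4·6·4+6·6²)/(24·200000) = -51/6250 m
Load 2 — triangular load w₀=-4 kN/m (0→w₀ over full span):
  y_2 = (w₀Lx³/12-w₀L²x²/6-w₀x⁵/(120L))/EI = ((-4)·6·4³/12-(-4)·6²·4²/6-(-4)·4⁵/(120·6))/200000 = 184/140625 m
Load 3 — applied couple M₀=7 kN·m at a=3/2 m (b=L-a=9/2):
  y_3 = M₀a(2x-a)/(2EI)  [x>a] = 7·(3/2)·(2·4-(3/2))/(2·200000) = 273/1600000 m
Load 4 — applied couple M₀=15 kN·m at a=18/5 m (b=L-a=12/5):
  y_4 = M₀a(2x-a)/(2EI)  [x>a] = 15·(18/5)·(2·4-(18/5))/(2·200000) = 297/500000 m
Superposition: y = Σ y_i = -438259/72000000 m ≈ -0.006087 m

y(4) = -438259/72000000 m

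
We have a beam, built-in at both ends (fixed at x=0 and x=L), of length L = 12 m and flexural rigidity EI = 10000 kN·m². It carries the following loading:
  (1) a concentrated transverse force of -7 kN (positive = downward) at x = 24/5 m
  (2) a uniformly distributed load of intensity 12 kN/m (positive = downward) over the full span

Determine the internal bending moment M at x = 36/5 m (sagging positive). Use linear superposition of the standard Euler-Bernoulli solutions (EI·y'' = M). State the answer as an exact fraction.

M(36/5) = 37248/625 kN·m

Load 1 — point force P=-7 kN at a=24/5 m (b=L-a=36/5):
  M_1 = Pa²(a+3b)(L-x)/L³ - Pa²b/L²  [x>a] = (-7)·(24/5)²·((24/5)+3·(36/5))·(12-(36/5))/12³ - (-7)·(24/5)²·(36/5)/12² = -2352/625 kN·m
Load 2 — uniform load w=12 kN/m over full span:
  M_2 = wLx/2 - wL²/12 - wx²/2 = 12·12·(36/5)/2 - 12·12²/12 - 12·(36/5)²/2 = 1584/25 kN·m
Superposition: M = Σ M_i = 37248/625 kN·m ≈ 59.596800 kN·m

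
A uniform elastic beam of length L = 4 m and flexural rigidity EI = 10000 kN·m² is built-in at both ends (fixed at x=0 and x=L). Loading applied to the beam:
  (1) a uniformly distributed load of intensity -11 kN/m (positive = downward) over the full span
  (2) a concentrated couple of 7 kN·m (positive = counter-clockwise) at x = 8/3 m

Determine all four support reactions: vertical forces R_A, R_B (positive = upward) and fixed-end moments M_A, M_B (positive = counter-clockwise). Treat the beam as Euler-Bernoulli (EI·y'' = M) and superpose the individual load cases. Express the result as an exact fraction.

Load 1 — uniform load w=-11 kN/m over full span:
  R_A = wL/2 = (-11)·4/2 = -22 kN
  M_A = wL²/12 = (-11)·4²/12 = -44/3 kN·m
  R_B = wL/2 = (-11)·4/2 = -22 kN
  M_B = -wL²/12 = -(-11)·4²/12 = 44/3 kN·m
Load 2 — applied couple M₀=7 kN·m at a=8/3 m (b=L-a=4/3):
  R_A = 6M₀ab/L³ = 6·7·(8/3)·(4/3)/4³ = 7/3 kN
  M_A = M₀b(2a-b)/L² = 7·(4/3)·(2·(8/3)-(4/3))/4² = 7/3 kN·m
  R_B = -6M₀ab/L³ = -6·7·(8/3)·(4/3)/4³ = -7/3 kN
  M_B = M₀a(2b-a)/L² = 7·(8/3)·(2·(4/3)-(8/3))/4² = 0 kN·m
Superposition: R_A = -59/3 kN, M_A = -37/3 kN·m, R_B = -73/3 kN, M_B = 44/3 kN·m

R_A = -59/3 kN, M_A = -37/3 kN·m, R_B = -73/3 kN, M_B = 44/3 kN·m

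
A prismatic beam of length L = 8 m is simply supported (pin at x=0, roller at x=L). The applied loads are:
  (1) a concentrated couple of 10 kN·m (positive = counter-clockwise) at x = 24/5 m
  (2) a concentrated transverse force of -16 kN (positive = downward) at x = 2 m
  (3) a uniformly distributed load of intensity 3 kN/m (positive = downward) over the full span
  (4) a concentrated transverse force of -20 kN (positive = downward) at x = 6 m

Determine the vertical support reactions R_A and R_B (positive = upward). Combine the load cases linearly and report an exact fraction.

R_A = -15/4 kN, R_B = -33/4 kN

Load 1 — applied couple M₀=10 kN·m at a=24/5 m (b=L-a=16/5):
  R_A = M₀/L = 10/8 = 5/4 kN
  R_B = -M₀/L = -10/8 = -5/4 kN
Load 2 — point force P=-16 kN at a=2 m (b=L-a=6):
  R_A = Pb/L = (-16)·6/8 = -12 kN
  R_B = Pa/L = (-16)·2/8 = -4 kN
Load 3 — uniform load w=3 kN/m over full span:
  R_A = wL/2 = 3·8/2 = 12 kN
  R_B = wL/2 = 3·8/2 = 12 kN
Load 4 — point force P=-20 kN at a=6 m (b=L-a=2):
  R_A = Pb/L = (-20)·2/8 = -5 kN
  R_B = Pa/L = (-20)·6/8 = -15 kN
Superposition: R_A = -15/4 kN, R_B = -33/4 kN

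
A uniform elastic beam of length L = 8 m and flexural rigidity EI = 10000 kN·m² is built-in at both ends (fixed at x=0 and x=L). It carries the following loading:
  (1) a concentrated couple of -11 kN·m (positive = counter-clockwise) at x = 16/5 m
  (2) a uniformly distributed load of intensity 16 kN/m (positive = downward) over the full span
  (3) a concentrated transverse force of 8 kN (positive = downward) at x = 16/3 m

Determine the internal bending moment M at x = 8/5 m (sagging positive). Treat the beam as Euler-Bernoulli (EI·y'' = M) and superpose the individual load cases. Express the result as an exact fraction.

M(8/5) = -7519/1125 kN·m

Load 1 — applied couple M₀=-11 kN·m at a=16/5 m (b=L-a=24/5):
  M_1 = R_Ax - M_A  [x≤a] with R_A=-99/50, M_A=-33/25 = (-99/50)·(8/5) - (-33/25) = -231/125 kN·m
Load 2 — uniform load w=16 kN/m over full span:
  M_2 = wLx/2 - wL²/12 - wx²/2 = 16·8·(8/5)/2 - 16·8²/12 - 16·(8/5)²/2 = -256/75 kN·m
Load 3 — point force P=8 kN at a=16/3 m (b=L-a=8/3):
  M_3 = Pb²(3a+b)x/L³ - Pab²/L²  [x≤a] = 8·(8/3)²·(3·(16/3)+(8/3))·(8/5)/8³ - 8·(16/3)·(8/3)²/8² = -64/45 kN·m
Superposition: M = Σ M_i = -7519/1125 kN·m ≈ -6.683556 kN·m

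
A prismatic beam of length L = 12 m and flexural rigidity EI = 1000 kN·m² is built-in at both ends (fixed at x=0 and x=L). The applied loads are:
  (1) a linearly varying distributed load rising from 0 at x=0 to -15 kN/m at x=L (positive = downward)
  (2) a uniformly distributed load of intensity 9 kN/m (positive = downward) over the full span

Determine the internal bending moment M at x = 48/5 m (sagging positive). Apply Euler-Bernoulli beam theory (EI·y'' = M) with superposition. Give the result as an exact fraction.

M(48/5) = -36/5 kN·m

Load 1 — triangular load w₀=-15 kN/m (0→w₀ over full span):
  M_1 = 3w₀Lx/20 - w₀L²/30 - w₀x³/(6L) = 3·(-15)·12·(48/5)/20 - (-15)·12²/30 - (-15)·(48/5)³/(6·12) = -72/25 kN·m
Load 2 — uniform load w=9 kN/m over full span:
  M_2 = wLx/2 - wL²/12 - wx²/2 = 9·12·(48/5)/2 - 9·12²/12 - 9·(48/5)²/2 = -108/25 kN·m
Superposition: M = Σ M_i = -36/5 kN·m ≈ -7.200000 kN·m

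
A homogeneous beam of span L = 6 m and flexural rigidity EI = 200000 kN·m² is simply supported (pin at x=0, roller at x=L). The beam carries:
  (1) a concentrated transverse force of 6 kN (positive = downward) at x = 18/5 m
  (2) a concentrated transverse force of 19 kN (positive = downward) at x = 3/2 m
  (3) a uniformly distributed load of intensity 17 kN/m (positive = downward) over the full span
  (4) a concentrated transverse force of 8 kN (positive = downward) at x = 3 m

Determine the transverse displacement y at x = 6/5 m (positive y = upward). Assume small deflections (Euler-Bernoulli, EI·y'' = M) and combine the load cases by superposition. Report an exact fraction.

y(6/5) = -2454363/2000000000 m

Load 1 — point force P=6 kN at a=18/5 m (b=L-a=12/5):
  y_1 = -Pbx(L²-b²-x²)/(6LEI)  [x≤a] = -6·(12/5)·(6/5)·(6²-(12/5)²-(6/5)²)/(6·6·200000) = -27/390625 m
Load 2 — point force P=19 kN at a=3/2 m (b=L-a=9/2):
  y_2 = -Pbx(L²-b²-x²)/(6LEI)  [x≤a] = -19·(9/2)·(6/5)·(6²-(9/2)²-(6/5)²)/(6·6·200000) = -81567/400000000 m
Load 3 — uniform load w=17 kN/m over full span:
  y_3 = -wx(L³-2Lx²+x³)/(24EI) = -17·(6/5)·(6³-2·6·(6/5)²+(6/5)³)/(24·200000) = -13311/15625000 m
Load 4 — point force P=8 kN at a=3 m (b=L-a=3):
  y_4 = -Pbx(L²-b²-x²)/(6LEI)  [x≤a] = -8·3·(6/5)·(6²-3²-(6/5)²)/(6·6·200000) = -639/6250000 m
Superposition: y = Σ y_i = -2454363/2000000000 m ≈ -0.001227 m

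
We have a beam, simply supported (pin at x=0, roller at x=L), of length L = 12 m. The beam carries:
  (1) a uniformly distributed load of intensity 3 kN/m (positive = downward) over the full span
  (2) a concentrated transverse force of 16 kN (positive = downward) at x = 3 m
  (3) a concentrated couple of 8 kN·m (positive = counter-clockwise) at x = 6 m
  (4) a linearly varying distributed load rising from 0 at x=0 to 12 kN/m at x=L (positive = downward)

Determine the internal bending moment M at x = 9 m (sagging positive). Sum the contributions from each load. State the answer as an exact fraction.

Load 1 — uniform load w=3 kN/m over full span:
  M_1 = wx(L-x)/2 = 3·9·(12-9)/2 = 81/2 kN·m
Load 2 — point force P=16 kN at a=3 m (b=L-a=9):
  M_2 = Pa(L-x)/L  [x>a] = 16·3·(12-9)/12 = 12 kN·m
Load 3 — applied couple M₀=8 kN·m at a=6 m (b=L-a=6):
  M_3 = M₀x/L - M₀  [x>a] = 8·9/12 - 8 = -2 kN·m
Load 4 — triangular load w₀=12 kN/m (0→w₀ over full span):
  M_4 = w₀Lx/6 - w₀x³/(6L) = 12·12·9/6 - 12·9³/(6·12) = 189/2 kN·m
Superposition: M = Σ M_i = 145 kN·m ≈ 145.000000 kN·m

M(9) = 145 kN·m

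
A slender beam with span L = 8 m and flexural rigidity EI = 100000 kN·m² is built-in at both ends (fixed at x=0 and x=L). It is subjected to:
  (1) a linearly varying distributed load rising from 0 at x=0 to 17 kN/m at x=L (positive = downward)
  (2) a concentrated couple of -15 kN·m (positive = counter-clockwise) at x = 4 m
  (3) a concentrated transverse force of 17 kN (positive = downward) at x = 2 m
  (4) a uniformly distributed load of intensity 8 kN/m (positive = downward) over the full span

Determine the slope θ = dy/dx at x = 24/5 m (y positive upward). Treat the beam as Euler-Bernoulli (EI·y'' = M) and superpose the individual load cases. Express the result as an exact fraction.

Load 1 — triangular load w₀=17 kN/m (0→w₀ over full span):
  θ_1 = -w₀(2x(L-x)(L-2x)(x+2L)+x²(L-x)²)/(120LEI) = -17·(2·(24/5)·(8-(24/5))·(8-2·(24/5))·((24/5)+2·8)+(24/5)²·(8-(24/5))²)/(120·8·100000) = 272/1953125 rad
Load 2 — applied couple M₀=-15 kN·m at a=4 m (b=L-a=4):
  θ_2 = (R_Ax²/2 - M_Ax - M₀(x-a))/EI  [x>a] with R_A=-45/16, M_A=-15/4 = ((-45/16)·(24/5)²/2 - (-15/4)·(24/5) - (-15)·((24/5)-4))/100000 = -3/125000 rad
Load 3 — point force P=17 kN at a=2 m (b=L-a=6):
  θ_3 = Pa²(L-x)(2bL-(3b+a)(L-x))/(2L³EI)  [x>a] = 17·2²·(8-(24/5))·(2·6·8-(3·6+2)·(8-(24/5)))/(2·8³·100000) = 17/250000 rad
Load 4 — uniform load w=8 kN/m over full span:
  θ_4 = -wx(L-x)(L-2x)/(12EI) = -8·(24/5)·(8-(24/5))·(8-2·(24/5))/(12·100000) = 64/390625 rad
Superposition: θ = Σ θ_i = 10847/31250000 rad ≈ 0.000347 rad

θ(24/5) = 10847/31250000 rad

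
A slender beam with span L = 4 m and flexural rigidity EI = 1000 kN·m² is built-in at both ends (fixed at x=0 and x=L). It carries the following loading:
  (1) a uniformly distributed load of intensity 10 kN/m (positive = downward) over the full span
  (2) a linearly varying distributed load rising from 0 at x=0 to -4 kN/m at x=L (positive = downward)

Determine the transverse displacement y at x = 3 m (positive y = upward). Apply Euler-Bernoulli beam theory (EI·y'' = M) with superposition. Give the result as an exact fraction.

Load 1 — uniform load w=10 kN/m over full span:
  y_1 = -wx²(L-x)²/(24EI) = -10·3²·(4-3)²/(24·1000) = -3/800 m
Load 2 — triangular load w₀=-4 kN/m (0→w₀ over full span):
  y_2 = -w₀x²(L-x)²(x+2L)/(120LEI) = -(-4)·3²·(4-3)²·(3+2·4)/(120·4·1000) = 33/40000 m
Superposition: y = Σ y_i = -117/40000 m ≈ -0.002925 m

y(3) = -117/40000 m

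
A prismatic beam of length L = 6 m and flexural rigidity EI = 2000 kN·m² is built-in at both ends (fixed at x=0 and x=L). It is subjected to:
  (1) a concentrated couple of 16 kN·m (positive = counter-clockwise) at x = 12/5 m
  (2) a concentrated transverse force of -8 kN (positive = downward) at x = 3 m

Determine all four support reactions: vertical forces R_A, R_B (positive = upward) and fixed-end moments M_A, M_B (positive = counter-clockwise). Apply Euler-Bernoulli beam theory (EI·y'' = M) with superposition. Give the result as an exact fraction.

Load 1 — applied couple M₀=16 kN·m at a=12/5 m (b=L-a=18/5):
  R_A = 6M₀ab/L³ = 6·16·(12/5)·(18/5)/6³ = 96/25 kN
  M_A = M₀b(2a-b)/L² = 16·(18/5)·(2·(12/5)-(18/5))/6² = 48/25 kN·m
  R_B = -6M₀ab/L³ = -6·16·(12/5)·(18/5)/6³ = -96/25 kN
  M_B = M₀a(2b-a)/L² = 16·(12/5)·(2·(18/5)-(12/5))/6² = 128/25 kN·m
Load 2 — point force P=-8 kN at a=3 m (b=L-a=3):
  R_A = Pb²(3a+b)/L³ = (-8)·3²·(3·3+3)/6³ = -4 kN
  M_A = Pab²/L² = (-8)·3·3²/6² = -6 kN·m
  R_B = Pa²(a+3b)/L³ = (-8)·3²·(3+3·3)/6³ = -4 kN
  M_B = -Pa²b/L² = -(-8)·3²·3/6² = 6 kN·m
Superposition: R_A = -4/25 kN, M_A = -102/25 kN·m, R_B = -196/25 kN, M_B = 278/25 kN·m

R_A = -4/25 kN, M_A = -102/25 kN·m, R_B = -196/25 kN, M_B = 278/25 kN·m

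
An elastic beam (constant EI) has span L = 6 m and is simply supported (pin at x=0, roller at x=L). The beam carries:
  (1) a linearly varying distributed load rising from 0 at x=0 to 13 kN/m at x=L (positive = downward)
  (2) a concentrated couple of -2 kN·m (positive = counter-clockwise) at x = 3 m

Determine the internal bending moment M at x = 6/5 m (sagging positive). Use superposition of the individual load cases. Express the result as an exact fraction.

Load 1 — triangular load w₀=13 kN/m (0→w₀ over full span):
  M_1 = w₀Lx/6 - w₀x³/(6L) = 13·6·(6/5)/6 - 13·(6/5)³/(6·6) = 1872/125 kN·m
Load 2 — applied couple M₀=-2 kN·m at a=3 m (b=L-a=3):
  M_2 = M₀x/L  [x≤a] = (-2)·(6/5)/6 = -2/5 kN·m
Superposition: M = Σ M_i = 1822/125 kN·m ≈ 14.576000 kN·m

M(6/5) = 1822/125 kN·m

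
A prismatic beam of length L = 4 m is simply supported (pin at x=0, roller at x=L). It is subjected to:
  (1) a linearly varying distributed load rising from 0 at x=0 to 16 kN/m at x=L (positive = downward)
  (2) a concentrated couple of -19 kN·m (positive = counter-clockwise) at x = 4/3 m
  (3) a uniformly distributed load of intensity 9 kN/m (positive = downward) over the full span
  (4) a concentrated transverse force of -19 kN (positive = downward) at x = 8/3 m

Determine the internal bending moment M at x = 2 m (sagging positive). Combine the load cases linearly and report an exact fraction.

M(2) = 185/6 kN·m

Load 1 — triangular load w₀=16 kN/m (0→w₀ over full span):
  M_1 = w₀Lx/6 - w₀x³/(6L) = 16·4·2/6 - 16·2³/(6·4) = 16 kN·m
Load 2 — applied couple M₀=-19 kN·m at a=4/3 m (b=L-a=8/3):
  M_2 = M₀x/L - M₀  [x>a] = (-19)·2/4 - (-19) = 19/2 kN·m
Load 3 — uniform load w=9 kN/m over full span:
  M_3 = wx(L-x)/2 = 9·2·(4-2)/2 = 18 kN·m
Load 4 — point force P=-19 kN at a=8/3 m (b=L-a=4/3):
  M_4 = Pbx/L  [x≤a] = (-19)·(4/3)·2/4 = -38/3 kN·m
Superposition: M = Σ M_i = 185/6 kN·m ≈ 30.833333 kN·m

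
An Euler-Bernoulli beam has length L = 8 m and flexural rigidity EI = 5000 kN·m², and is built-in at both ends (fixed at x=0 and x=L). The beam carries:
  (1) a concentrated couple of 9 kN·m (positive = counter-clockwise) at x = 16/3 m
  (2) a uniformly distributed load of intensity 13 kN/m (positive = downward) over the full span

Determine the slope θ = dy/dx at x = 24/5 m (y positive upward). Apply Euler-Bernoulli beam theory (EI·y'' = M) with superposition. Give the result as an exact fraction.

Load 1 — applied couple M₀=9 kN·m at a=16/3 m (b=L-a=8/3):
  θ_1 = (R_Ax²/2 - M_Ax)/EI  [x≤a] with R_A=3/2, M_A=3 = ((3/2)·(24/5)²/2 - 3·(24/5))/5000 = 9/15625 rad
Load 2 — uniform load w=13 kN/m over full span:
  θ_2 = -wx(L-x)(L-2x)/(12EI) = -13·(24/5)·(8-(24/5))·(8-2·(24/5))/(12·5000) = 416/78125 rad
Superposition: θ = Σ θ_i = 461/78125 rad ≈ 0.005901 rad

θ(24/5) = 461/78125 rad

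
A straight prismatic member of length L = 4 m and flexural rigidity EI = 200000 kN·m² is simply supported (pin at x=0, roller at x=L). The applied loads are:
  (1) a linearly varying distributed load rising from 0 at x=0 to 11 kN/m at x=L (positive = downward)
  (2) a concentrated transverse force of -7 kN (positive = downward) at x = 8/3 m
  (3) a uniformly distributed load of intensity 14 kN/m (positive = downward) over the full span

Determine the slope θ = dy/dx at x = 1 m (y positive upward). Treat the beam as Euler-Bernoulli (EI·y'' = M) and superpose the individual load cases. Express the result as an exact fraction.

θ(1) = -407453/2592000000 rad

Load 1 — triangular load w₀=11 kN/m (0→w₀ over full span):
  θ_1 = -w₀(7L⁴-30L²x²+15x⁴)/(360LEI) = -11·(7·4⁴-30·4²·1²+15·1⁴)/(360·4·200000) = -14597/288000000 rad
Load 2 — point force P=-7 kN at a=8/3 m (b=L-a=4/3):
  θ_2 = -Pb(L²-b²-3x²)/(6LEI)  [x≤a] = -(-7)·(4/3)·(4²-(4/3)²-3·1²)/(6·4·200000) = 707/32400000 rad
Load 3 — uniform load w=14 kN/m over full span:
  θ_3 = -w(L³-6Lx²+4x³)/(24EI) = -14·(4³-6·4·1²+4·1³)/(24·200000) = -77/600000 rad
Superposition: θ = Σ θ_i = -407453/2592000000 rad ≈ -0.000157 rad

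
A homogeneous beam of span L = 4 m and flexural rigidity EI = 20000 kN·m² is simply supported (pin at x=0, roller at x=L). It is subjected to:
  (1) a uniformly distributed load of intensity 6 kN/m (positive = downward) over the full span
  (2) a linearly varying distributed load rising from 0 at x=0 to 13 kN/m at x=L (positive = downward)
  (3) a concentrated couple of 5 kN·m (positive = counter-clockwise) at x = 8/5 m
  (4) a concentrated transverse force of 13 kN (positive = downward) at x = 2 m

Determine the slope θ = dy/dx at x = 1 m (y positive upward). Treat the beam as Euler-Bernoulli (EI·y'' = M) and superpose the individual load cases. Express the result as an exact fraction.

Load 1 — uniform load w=6 kN/m over full span:
  θ_1 = -w(L³-6Lx²+4x³)/(24EI) = -6·(4³-6·4·1²+4·1³)/(24·20000) = -11/20000 rad
Load 2 — triangular load w₀=13 kN/m (0→w₀ over full span):
  θ_2 = -w₀(7L⁴-30L²x²+15x⁴)/(360LEI) = -13·(7·4⁴-30·4²·1²+15·1⁴)/(360·4·20000) = -17251/28800000 rad
Load 3 — applied couple M₀=5 kN·m at a=8/5 m (b=L-a=12/5):
  θ_3 = (M₀x²/(2L)+C₁)/EI  [x≤a] with C₁=M₀(3b²-L²)/(6L)=4/15 = (5·1²/(2·4)+(4/15))/20000 = 107/2400000 rad
Load 4 — point force P=13 kN at a=2 m (b=L-a=2):
  θ_4 = -Pb(L²-b²-3x²)/(6LEI)  [x≤a] = -13·2·(4²-2²-3·1²)/(6·4·20000) = -39/80000 rad
Superposition: θ = Σ θ_i = -45847/28800000 rad ≈ -0.001592 rad

θ(1) = -45847/28800000 rad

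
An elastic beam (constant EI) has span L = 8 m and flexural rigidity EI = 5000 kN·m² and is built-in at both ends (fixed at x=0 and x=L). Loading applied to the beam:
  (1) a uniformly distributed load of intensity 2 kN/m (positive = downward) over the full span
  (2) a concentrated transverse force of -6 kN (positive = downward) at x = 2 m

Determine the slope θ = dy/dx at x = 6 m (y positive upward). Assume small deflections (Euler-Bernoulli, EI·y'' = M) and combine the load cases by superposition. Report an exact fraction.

θ(6) = 43/40000 rad

Load 1 — uniform load w=2 kN/m over full span:
  θ_1 = -wx(L-x)(L-2x)/(12EI) = -2·6·(8-6)·(8-2·6)/(12·5000) = 1/625 rad
Load 2 — point force P=-6 kN at a=2 m (b=L-a=6):
  θ_2 = Pa²(L-x)(2bL-(3b+a)(L-x))/(2L³EI)  [x>a] = (-6)·2²·(8-6)·(2·6·8-(3·6+2)·(8-6))/(2·8³·5000) = -21/40000 rad
Superposition: θ = Σ θ_i = 43/40000 rad ≈ 0.001075 rad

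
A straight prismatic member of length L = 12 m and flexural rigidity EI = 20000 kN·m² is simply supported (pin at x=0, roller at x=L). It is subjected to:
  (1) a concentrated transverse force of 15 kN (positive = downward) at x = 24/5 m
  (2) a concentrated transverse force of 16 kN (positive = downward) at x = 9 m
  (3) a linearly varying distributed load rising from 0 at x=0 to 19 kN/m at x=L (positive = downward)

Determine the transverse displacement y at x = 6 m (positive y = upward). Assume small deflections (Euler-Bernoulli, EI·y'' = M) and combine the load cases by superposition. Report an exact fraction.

y(6) = -86769/500000 m

Load 1 — point force P=15 kN at a=24/5 m (b=L-a=36/5):
  y_1 = -Pa(L-x)(2Lx-a²-x²)/(6LEI)  [x>a] = -15·(24/5)·(12-6)·(2·12·6-(24/5)²-6²)/(6·12·20000) = -1593/62500 m
Load 2 — point force P=16 kN at a=9 m (b=L-a=3):
  y_2 = -Pbx(L²-b²-x²)/(6LEI)  [x≤a] = -16·3·6·(12²-3²-6²)/(6·12·20000) = -99/5000 m
Load 3 — triangular load w₀=19 kN/m (0→w₀ over full span):
  y_3 = -w₀x(7L⁴-10L²x²+3x⁴)/(360LEI) = -19·6·(7·12⁴-10·12²·6²+3·6⁴)/(360·12·20000) = -513/4000 m
Superposition: y = Σ y_i = -86769/500000 m ≈ -0.173538 m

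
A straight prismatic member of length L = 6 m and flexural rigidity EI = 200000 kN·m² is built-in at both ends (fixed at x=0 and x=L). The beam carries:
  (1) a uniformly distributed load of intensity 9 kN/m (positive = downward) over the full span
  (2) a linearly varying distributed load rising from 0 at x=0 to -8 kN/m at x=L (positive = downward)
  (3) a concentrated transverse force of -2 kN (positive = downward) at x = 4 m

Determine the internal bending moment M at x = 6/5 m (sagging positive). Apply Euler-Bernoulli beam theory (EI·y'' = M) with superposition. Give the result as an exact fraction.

M(6/5) = 199/375 kN·m

Load 1 — uniform load w=9 kN/m over full span:
  M_1 = wLx/2 - wL²/12 - wx²/2 = 9·6·(6/5)/2 - 9·6²/12 - 9·(6/5)²/2 = -27/25 kN·m
Load 2 — triangular load w₀=-8 kN/m (0→w₀ over full span):
  M_2 = 3w₀Lx/20 - w₀L²/30 - w₀x³/(6L) = 3·(-8)·6·(6/5)/20 - (-8)·6²/30 - (-8)·(6/5)³/(6·6) = 168/125 kN·m
Load 3 — point force P=-2 kN at a=4 m (b=L-a=2):
  M_3 = Pb²(3a+b)x/L³ - Pab²/L²  [x≤a] = (-2)·2²·(3·4+2)·(6/5)/6³ - (-2)·4·2²/6² = 4/15 kN·m
Superposition: M = Σ M_i = 199/375 kN·m ≈ 0.530667 kN·m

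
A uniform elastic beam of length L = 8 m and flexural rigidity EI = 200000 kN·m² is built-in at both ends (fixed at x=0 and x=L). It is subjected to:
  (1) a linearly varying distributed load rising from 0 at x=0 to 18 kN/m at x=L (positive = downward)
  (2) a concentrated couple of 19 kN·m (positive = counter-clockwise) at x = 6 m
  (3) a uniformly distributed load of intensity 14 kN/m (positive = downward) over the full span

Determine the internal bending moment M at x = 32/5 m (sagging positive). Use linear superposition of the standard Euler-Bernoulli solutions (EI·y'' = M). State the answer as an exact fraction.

M(32/5) = -55729/6000 kN·m

Load 1 — triangular load w₀=18 kN/m (0→w₀ over full span):
  M_1 = 3w₀Lx/20 - w₀L²/30 - w₀x³/(6L) = 3·18·8·(32/5)/20 - 18·8²/30 - 18·(32/5)³/(6·8) = 192/125 kN·m
Load 2 — applied couple M₀=19 kN·m at a=6 m (b=L-a=2):
  M_2 = R_Ax - M_A - M₀  [x>a] with R_A=171/64, M_A=95/16 = (171/64)·(32/5) - (95/16) - 19 = -627/80 kN·m
Load 3 — uniform load w=14 kN/m over full span:
  M_3 = wLx/2 - wL²/12 - wx²/2 = 14·8·(32/5)/2 - 14·8²/12 - 14·(32/5)²/2 = -224/75 kN·m
Superposition: M = Σ M_i = -55729/6000 kN·m ≈ -9.288167 kN·m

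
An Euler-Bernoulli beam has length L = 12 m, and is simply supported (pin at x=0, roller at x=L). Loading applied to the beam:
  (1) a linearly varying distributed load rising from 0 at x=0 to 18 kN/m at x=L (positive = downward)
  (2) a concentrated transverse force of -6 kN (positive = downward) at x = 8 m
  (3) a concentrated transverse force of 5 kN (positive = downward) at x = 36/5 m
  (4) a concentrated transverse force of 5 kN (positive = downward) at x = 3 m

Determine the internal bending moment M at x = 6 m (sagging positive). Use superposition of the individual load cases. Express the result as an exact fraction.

M(6) = 339/2 kN·m

Load 1 — triangular load w₀=18 kN/m (0→w₀ over full span):
  M_1 = w₀Lx/6 - w₀x³/(6L) = 18·12·6/6 - 18·6³/(6·12) = 162 kN·m
Load 2 — point force P=-6 kN at a=8 m (b=L-a=4):
  M_2 = Pbx/L  [x≤a] = (-6)·4·6/12 = -12 kN·m
Load 3 — point force P=5 kN at a=36/5 m (b=L-a=24/5):
  M_3 = Pbx/L  [x≤a] = 5·(24/5)·6/12 = 12 kN·m
Load 4 — point force P=5 kN at a=3 m (b=L-a=9):
  M_4 = Pa(L-x)/L  [x>a] = 5·3·(12-6)/12 = 15/2 kN·m
Superposition: M = Σ M_i = 339/2 kN·m ≈ 169.500000 kN·m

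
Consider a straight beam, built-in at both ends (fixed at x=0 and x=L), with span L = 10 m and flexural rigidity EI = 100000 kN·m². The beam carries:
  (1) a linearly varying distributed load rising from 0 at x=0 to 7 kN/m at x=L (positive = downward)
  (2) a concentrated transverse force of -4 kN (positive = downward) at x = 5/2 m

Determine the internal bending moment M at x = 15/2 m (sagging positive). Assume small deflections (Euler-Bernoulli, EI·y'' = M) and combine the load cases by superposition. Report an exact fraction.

M(15/2) = 625/96 kN·m

Load 1 — triangular load w₀=7 kN/m (0→w₀ over full span):
  M_1 = 3w₀Lx/20 - w₀L²/30 - w₀x³/(6L) = 3·7·10·(15/2)/20 - 7·10²/30 - 7·(15/2)³/(6·10) = 595/96 kN·m
Load 2 — point force P=-4 kN at a=5/2 m (b=L-a=15/2):
  M_2 = Pa²(a+3b)(L-x)/L³ - Pa²b/L²  [x>a] = (-4)·(5/2)²·((5/2)+3·(15/2))·(10-(15/2))/10³ - (-4)·(5/2)²·(15/2)/10² = 5/16 kN·m
Superposition: M = Σ M_i = 625/96 kN·m ≈ 6.510417 kN·m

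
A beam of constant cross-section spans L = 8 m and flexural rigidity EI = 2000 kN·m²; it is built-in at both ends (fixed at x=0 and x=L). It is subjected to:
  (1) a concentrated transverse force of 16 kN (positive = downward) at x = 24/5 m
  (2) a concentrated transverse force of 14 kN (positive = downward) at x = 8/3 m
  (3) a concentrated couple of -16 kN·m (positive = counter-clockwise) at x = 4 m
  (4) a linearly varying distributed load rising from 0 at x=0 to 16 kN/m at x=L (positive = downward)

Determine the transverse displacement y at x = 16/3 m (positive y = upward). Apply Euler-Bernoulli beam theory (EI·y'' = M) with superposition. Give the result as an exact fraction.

y(16/3) = -2177672/34171875 m

Load 1 — point force P=16 kN at a=24/5 m (b=L-a=16/5):
  y_1 = -Pa²(L-x)²(3bL-(3b+a)(L-x))/(6L³EI)  [x>a] = -16·(24/5)²·(8-(16/3))²·(3·(16/5)·8-(3·(16/5)+(24/5))·(8-(16/3)))/(6·8³·2000) = -256/15625 m
Load 2 — point force P=14 kN at a=8/3 m (b=L-a=16/3):
  y_2 = -Pa²(L-x)²(3bL-(3b+a)(L-x))/(6L³EI)  [x>a] = -14·(8/3)²·(8-(16/3))²·(3·(16/3)·8-(3·(16/3)+(8/3))·(8-(16/3)))/(6·8³·2000) = -2464/273375 m
Load 3 — applied couple M₀=-16 kN·m at a=4 m (b=L-a=4):
  y_3 = (R_Ax³/6 - M_Ax²/2 - M₀(x-a)²/2)/EI  [x>a] with R_A=-3, M_A=-4 = ((-3)·(16/3)³/6 - (-4)·(16/3)²/2 - (-16)·((16/3)-4)²/2)/2000 = -8/3375 m
Load 4 — triangular load w₀=16 kN/m (0→w₀ over full span):
  y_4 = -w₀x²(L-x)²(x+2L)/(120LEI) = -16·(16/3)²·(8-(16/3))²·((16/3)+2·8)/(120·8·2000) = -16384/455625 m
Superposition: y = Σ y_i = -2177672/34171875 m ≈ -0.063727 m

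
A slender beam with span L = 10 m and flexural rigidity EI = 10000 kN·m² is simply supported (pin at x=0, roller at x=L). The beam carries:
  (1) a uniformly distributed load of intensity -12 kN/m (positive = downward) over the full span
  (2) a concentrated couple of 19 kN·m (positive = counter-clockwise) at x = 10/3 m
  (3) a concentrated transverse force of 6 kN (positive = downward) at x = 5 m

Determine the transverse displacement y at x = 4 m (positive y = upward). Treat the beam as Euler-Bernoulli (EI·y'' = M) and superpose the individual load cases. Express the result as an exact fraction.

y(4) = 1339/9375 m

Load 1 — uniform load w=-12 kN/m over full span:
  y_1 = -wx(L³-2Lx²+x³)/(24EI) = -(-12)·4·(10³-2·10·4²+4³)/(24·10000) = 93/625 m
Load 2 — applied couple M₀=19 kN·m at a=10/3 m (b=L-a=20/3):
  y_2 = (M₀x³/(6L)-M₀(x-a)²/2+C₁x)/EI  [x>a] with C₁=M₀(3b²-L²)/(6L)=95/9 = (19·4³/(6·10)-19·(4-(10/3))²/2+(95/9)·4)/10000 = 437/75000 m
Load 3 — point force P=6 kN at a=5 m (b=L-a=5):
  y_3 = -Pbx(L²-b²-x²)/(6LEI)  [x≤a] = -6·5·4·(10²-5²-4²)/(6·10·10000) = -59/5000 m
Superposition: y = Σ y_i = 1339/9375 m ≈ 0.142827 m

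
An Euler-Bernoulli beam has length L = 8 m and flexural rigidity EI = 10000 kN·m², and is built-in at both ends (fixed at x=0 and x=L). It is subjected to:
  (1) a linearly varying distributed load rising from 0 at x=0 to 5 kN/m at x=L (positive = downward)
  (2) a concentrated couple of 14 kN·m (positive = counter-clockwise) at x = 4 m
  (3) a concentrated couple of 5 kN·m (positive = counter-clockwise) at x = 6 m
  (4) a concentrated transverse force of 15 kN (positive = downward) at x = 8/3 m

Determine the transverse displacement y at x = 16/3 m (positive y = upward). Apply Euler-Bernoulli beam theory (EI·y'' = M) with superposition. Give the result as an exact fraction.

Load 1 — triangular load w₀=5 kN/m (0→w₀ over full span):
  y_1 = -w₀x²(L-x)²(x+2L)/(120LEI) = -5·(16/3)²·(8-(16/3))²·((16/3)+2·8)/(120·8·10000) = -1024/455625 m
Load 2 — applied couple M₀=14 kN·m at a=4 m (b=L-a=4):
  y_2 = (R_Ax³/6 - M_Ax²/2 - M₀(x-a)²/2)/EI  [x>a] with R_A=21/8, M_A=7/2 = ((21/8)·(16/3)³/6 - (7/2)·(16/3)²/2 - 14·((16/3)-4)²/2)/10000 = 7/16875 m
Load 3 — applied couple M₀=5 kN·m at a=6 m (b=L-a=2):
  y_3 = (R_Ax³/6 - M_Ax²/2)/EI  [x≤a] with R_A=45/64, M_A=25/16 = ((45/64)·(16/3)³/6 - (25/16)·(16/3)²/2)/10000 = -1/2250 m
Load 4 — point force P=15 kN at a=8/3 m (b=L-a=16/3):
  y_4 = -Pa²(L-x)²(3bL-(3b+a)(L-x))/(6L³EI)  [x>a] = -15·(8/3)²·(8-(16/3))²·(3·(16/3)·8-(3·(16/3)+(8/3))·(8-(16/3)))/(6·8³·10000) = -176/91125 m
Superposition: y = Σ y_i = -767/182250 m ≈ -0.004209 m

y(16/3) = -767/182250 m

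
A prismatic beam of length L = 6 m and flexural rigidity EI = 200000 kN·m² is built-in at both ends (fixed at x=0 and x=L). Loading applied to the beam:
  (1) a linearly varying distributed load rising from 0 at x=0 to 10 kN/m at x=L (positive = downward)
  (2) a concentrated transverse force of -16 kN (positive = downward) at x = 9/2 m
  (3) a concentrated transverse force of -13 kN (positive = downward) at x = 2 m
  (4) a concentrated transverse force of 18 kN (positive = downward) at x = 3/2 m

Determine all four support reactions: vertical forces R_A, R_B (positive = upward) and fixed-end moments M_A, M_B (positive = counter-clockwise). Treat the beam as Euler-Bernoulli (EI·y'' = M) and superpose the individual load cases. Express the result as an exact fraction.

R_A = 5209/432 kN, M_A = 1603/144 kN·m, R_B = 2999/432 kN, M_B = -545/144 kN·m

Load 1 — triangular load w₀=10 kN/m (0→w₀ over full span):
  R_A = 3w₀L/20 = 3·10·6/20 = 9 kN
  M_A = w₀L²/30 = 10·6²/30 = 12 kN·m
  R_B = 7w₀L/20 = 7·10·6/20 = 21 kN
  M_B = -w₀L²/20 = -10·6²/20 = -18 kN·m
Load 2 — point force P=-16 kN at a=9/2 m (b=L-a=3/2):
  R_A = Pb²(3a+b)/L³ = (-16)·(3/2)²·(3·(9/2)+(3/2))/6³ = -5/2 kN
  M_A = Pab²/L² = (-16)·(9/2)·(3/2)²/6² = -9/2 kN·m
  R_B = Pa²(a+3b)/L³ = (-16)·(9/2)²·((9/2)+3·(3/2))/6³ = -27/2 kN
  M_B = -Pa²b/L² = -(-16)·(9/2)²·(3/2)/6² = 27/2 kN·m
Load 3 — point force P=-13 kN at a=2 m (b=L-a=4):
  R_A = Pb²(3a+b)/L³ = (-13)·4²·(3·2+4)/6³ = -260/27 kN
  M_A = Pab²/L² = (-13)·2·4²/6² = -104/9 kN·m
  R_B = Pa²(a+3b)/L³ = (-13)·2²·(2+3·4)/6³ = -91/27 kN
  M_B = -Pa²b/L² = -(-13)·2²·4/6² = 52/9 kN·m
Load 4 — point force P=18 kN at a=3/2 m (b=L-a=9/2):
  R_A = Pb²(3a+b)/L³ = 18·(9/2)²·(3·(3/2)+(9/2))/6³ = 243/16 kN
  M_A = Pab²/L² = 18·(3/2)·(9/2)²/6² = 243/16 kN·m
  R_B = Pa²(a+3b)/L³ = 18·(3/2)²·((3/2)+3·(9/2))/6³ = 45/16 kN
  M_B = -Pa²b/L² = -18·(3/2)²·(9/2)/6² = -81/16 kN·m
Superposition: R_A = 5209/432 kN, M_A = 1603/144 kN·m, R_B = 2999/432 kN, M_B = -545/144 kN·m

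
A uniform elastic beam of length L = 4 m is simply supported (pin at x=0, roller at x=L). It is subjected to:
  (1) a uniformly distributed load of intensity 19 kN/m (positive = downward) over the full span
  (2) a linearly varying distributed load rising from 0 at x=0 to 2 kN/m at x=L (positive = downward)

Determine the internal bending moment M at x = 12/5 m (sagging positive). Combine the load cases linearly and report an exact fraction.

Load 1 — uniform load w=19 kN/m over full span:
  M_1 = wx(L-x)/2 = 19·(12/5)·(4-(12/5))/2 = 912/25 kN·m
Load 2 — triangular load w₀=2 kN/m (0→w₀ over full span):
  M_2 = w₀Lx/6 - w₀x³/(6L) = 2·4·(12/5)/6 - 2·(12/5)³/(6·4) = 256/125 kN·m
Superposition: M = Σ M_i = 4816/125 kN·m ≈ 38.528000 kN·m

M(12/5) = 4816/125 kN·m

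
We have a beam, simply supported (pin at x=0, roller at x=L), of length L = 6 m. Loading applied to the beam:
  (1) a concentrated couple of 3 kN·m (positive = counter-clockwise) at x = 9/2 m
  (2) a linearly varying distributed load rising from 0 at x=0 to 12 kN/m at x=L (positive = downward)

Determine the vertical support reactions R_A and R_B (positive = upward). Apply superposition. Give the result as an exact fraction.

R_A = 25/2 kN, R_B = 47/2 kN

Load 1 — applied couple M₀=3 kN·m at a=9/2 m (b=L-a=3/2):
  R_A = M₀/L = 3/6 = 1/2 kN
  R_B = -M₀/L = -3/6 = -1/2 kN
Load 2 — triangular load w₀=12 kN/m (0→w₀ over full span):
  R_A = w₀L/6 = 12·6/6 = 12 kN
  R_B = w₀L/3 = 12·6/3 = 24 kN
Superposition: R_A = 25/2 kN, R_B = 47/2 kN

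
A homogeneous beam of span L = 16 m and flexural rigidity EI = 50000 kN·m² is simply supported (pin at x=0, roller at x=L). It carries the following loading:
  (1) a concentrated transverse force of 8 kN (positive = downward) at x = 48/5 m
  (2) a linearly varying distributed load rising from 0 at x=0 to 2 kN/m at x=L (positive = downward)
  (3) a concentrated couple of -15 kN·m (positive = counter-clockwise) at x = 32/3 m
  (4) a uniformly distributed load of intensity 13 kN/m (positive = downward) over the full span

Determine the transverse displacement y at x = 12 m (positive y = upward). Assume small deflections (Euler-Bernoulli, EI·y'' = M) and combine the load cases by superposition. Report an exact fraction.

y(12) = -1677829/9375000 m

Load 1 — point force P=8 kN at a=48/5 m (b=L-a=32/5):
  y_1 = -Pa(L-x)(2Lx-a²-x²)/(6LEI)  [x>a] = -8·(48/5)·(16-12)·(2·16·12-(48/5)²-12²)/(6·16·50000) = -3696/390625 m
Load 2 — triangular load w₀=2 kN/m (0→w₀ over full span):
  y_2 = -w₀x(7L⁴-10L²x²+3x⁴)/(360LEI) = -2·12·(7·16⁴-10·16²·12²+3·12⁴)/(360·16·50000) = -119/9375 m
Load 3 — applied couple M₀=-15 kN·m at a=32/3 m (b=L-a=16/3):
  y_3 = (M₀x³/(6L)-M₀(x-a)²/2+C₁x)/EI  [x>a] with C₁=M₀(3b²-L²)/(6L)=80/3 = ((-15)·12³/(6·16)-(-15)·(12-(32/3))²/2+(80/3)·12)/50000 = 19/15000 m
Load 4 — uniform load w=13 kN/m over full span:
  y_4 = -wx(L³-2Lx²+x³)/(24EI) = -13·12·(16³-2·16·12²+12³)/(24·50000) = -494/3125 m
Superposition: y = Σ y_i = -1677829/9375000 m ≈ -0.178968 m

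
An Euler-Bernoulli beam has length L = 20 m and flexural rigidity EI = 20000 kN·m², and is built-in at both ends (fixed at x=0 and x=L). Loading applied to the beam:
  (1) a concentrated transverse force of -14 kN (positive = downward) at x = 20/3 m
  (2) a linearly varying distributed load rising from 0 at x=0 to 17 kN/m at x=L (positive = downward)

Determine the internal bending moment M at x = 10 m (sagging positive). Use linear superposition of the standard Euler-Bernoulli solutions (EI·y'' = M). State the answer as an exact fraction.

M(10) = 1135/9 kN·m

Load 1 — point force P=-14 kN at a=20/3 m (b=L-a=40/3):
  M_1 = Pa²(a+3b)(L-x)/L³ - Pa²b/L²  [x>a] = (-14)·(20/3)²·((20/3)+3·(40/3))·(20-10)/20³ - (-14)·(20/3)²·(40/3)/20² = -140/9 kN·m
Load 2 — triangular load w₀=17 kN/m (0→w₀ over full span):
  M_2 = 3w₀Lx/20 - w₀L²/30 - w₀x³/(6L) = 3·17·20·10/20 - 17·20²/30 - 17·10³/(6·20) = 425/3 kN·m
Superposition: M = Σ M_i = 1135/9 kN·m ≈ 126.111111 kN·m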